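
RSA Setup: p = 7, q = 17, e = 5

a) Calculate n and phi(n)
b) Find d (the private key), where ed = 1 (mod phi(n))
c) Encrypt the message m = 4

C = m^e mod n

Step 1: n = 7 * 17 = 119.
Step 2: phi(n) = (7-1)(17-1) = 6 * 16 = 96.
Step 3: Find d = 5^(-1) mod 96 = 77.
  Verify: 5 * 77 = 385 = 1 (mod 96).
Step 4: C = 4^5 mod 119 = 72.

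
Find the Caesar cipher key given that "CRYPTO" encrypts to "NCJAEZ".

Step 1: Compare first letters: C (position 2) -> N (position 13).
Step 2: Shift = (13 - 2) mod 26 = 11.
The shift value is 11.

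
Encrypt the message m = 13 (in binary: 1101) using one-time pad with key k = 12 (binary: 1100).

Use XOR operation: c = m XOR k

Step 1: Write out the XOR operation bit by bit:
  Message: 1101
  Key:     1100
  XOR:     0001
Step 2: Convert to decimal: 0001 = 1.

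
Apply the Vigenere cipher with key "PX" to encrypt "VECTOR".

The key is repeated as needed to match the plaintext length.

Step 1: Repeat key to match plaintext length:
  Plaintext: VECTOR
  Key:       PXPXPX
Step 2: Encrypt each letter:
  V(21) + P(15) = (21+15) mod 26 = 10 = K
  E(4) + X(23) = (4+23) mod 26 = 1 = B
  C(2) + P(15) = (2+15) mod 26 = 17 = R
  T(19) + X(23) = (19+23) mod 26 = 16 = Q
  O(14) + P(15) = (14+15) mod 26 = 3 = D
  R(17) + X(23) = (17+23) mod 26 = 14 = O
Ciphertext: KBRQDO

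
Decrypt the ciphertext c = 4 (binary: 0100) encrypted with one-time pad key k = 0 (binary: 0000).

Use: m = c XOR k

Step 1: XOR ciphertext with key:
  Ciphertext: 0100
  Key:        0000
  XOR:        0100
Step 2: Plaintext = 0100 = 4 in decimal.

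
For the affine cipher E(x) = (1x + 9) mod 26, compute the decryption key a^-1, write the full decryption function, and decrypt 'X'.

Step 1: Find a^-1, the modular inverse of 1 mod 26.
Step 2: We need 1 * a^-1 = 1 (mod 26).
Step 3: 1 * 1 = 1 = 0 * 26 + 1, so a^-1 = 1.
Step 4: D(y) = 1(y - 9) mod 26.
Step 5: Apply to 'X' (y = 23): D(23) = 1 * (23 - 9) mod 26 = 1 * 14 mod 26 = 14 -> 'O'.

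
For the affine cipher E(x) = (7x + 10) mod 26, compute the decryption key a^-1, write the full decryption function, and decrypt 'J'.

Step 1: Find a^-1, the modular inverse of 7 mod 26.
Step 2: We need 7 * a^-1 = 1 (mod 26).
Step 3: 7 * 15 = 105 = 4 * 26 + 1, so a^-1 = 15.
Step 4: D(y) = 15(y - 10) mod 26.
Step 5: Apply to 'J' (y = 9): D(9) = 15 * (9 - 10) mod 26 = 15 * -1 mod 26 = 11 -> 'L'.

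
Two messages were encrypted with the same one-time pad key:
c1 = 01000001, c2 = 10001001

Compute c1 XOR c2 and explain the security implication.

Step 1: c1 XOR c2 = (m1 XOR k) XOR (m2 XOR k).
Step 2: By XOR associativity/commutativity: = m1 XOR m2 XOR k XOR k = m1 XOR m2.
Step 3: 01000001 XOR 10001001 = 11001000 = 200.
Step 4: The key cancels out! An attacker learns m1 XOR m2 = 200, revealing the relationship between plaintexts.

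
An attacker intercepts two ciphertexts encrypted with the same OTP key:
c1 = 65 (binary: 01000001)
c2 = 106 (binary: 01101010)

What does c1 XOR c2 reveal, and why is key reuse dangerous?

Step 1: c1 XOR c2 = (m1 XOR k) XOR (m2 XOR k).
Step 2: By XOR associativity/commutativity: = m1 XOR m2 XOR k XOR k = m1 XOR m2.
Step 3: 01000001 XOR 01101010 = 00101011 = 43.
Step 4: The key cancels out! An attacker learns m1 XOR m2 = 43, revealing the relationship between plaintexts.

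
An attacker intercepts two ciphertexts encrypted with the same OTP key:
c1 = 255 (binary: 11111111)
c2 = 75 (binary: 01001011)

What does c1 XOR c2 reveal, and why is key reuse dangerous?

Step 1: c1 XOR c2 = (m1 XOR k) XOR (m2 XOR k).
Step 2: By XOR associativity/commutativity: = m1 XOR m2 XOR k XOR k = m1 XOR m2.
Step 3: 11111111 XOR 01001011 = 10110100 = 180.
Step 4: The key cancels out! An attacker learns m1 XOR m2 = 180, revealing the relationship between plaintexts.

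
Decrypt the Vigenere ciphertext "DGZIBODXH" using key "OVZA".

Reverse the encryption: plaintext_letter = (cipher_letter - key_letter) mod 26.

Step 1: Extend key: OVZAOVZAO
Step 2: Decrypt each letter (c - k) mod 26:
  D(3) - O(14) = (3-14) mod 26 = 15 = P
  G(6) - V(21) = (6-21) mod 26 = 11 = L
  Z(25) - Z(25) = (25-25) mod 26 = 0 = A
  I(8) - A(0) = (8-0) mod 26 = 8 = I
  B(1) - O(14) = (1-14) mod 26 = 13 = N
  O(14) - V(21) = (14-21) mod 26 = 19 = T
  D(3) - Z(25) = (3-25) mod 26 = 4 = E
  X(23) - A(0) = (23-0) mod 26 = 23 = X
  H(7) - O(14) = (7-14) mod 26 = 19 = T
Plaintext: PLAINTEXT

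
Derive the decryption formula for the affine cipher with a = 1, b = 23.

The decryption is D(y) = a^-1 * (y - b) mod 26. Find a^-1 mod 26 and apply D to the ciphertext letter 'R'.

Step 1: Find a^-1, the modular inverse of 1 mod 26.
Step 2: We need 1 * a^-1 = 1 (mod 26).
Step 3: 1 * 1 = 1 = 0 * 26 + 1, so a^-1 = 1.
Step 4: D(y) = 1(y - 23) mod 26.
Step 5: Apply to 'R' (y = 17): D(17) = 1 * (17 - 23) mod 26 = 1 * -6 mod 26 = 20 -> 'U'.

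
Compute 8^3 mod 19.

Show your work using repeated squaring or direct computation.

Step 1: Compute 8^3 mod 19 step by step, reducing modulo 19 at each step.
  8^1 mod 19 = 8
  8^2 mod 19 = (8 * 8) mod 19 = 7
  8^3 mod 19 = (7 * 8) mod 19 = 18
Step 2: Result = 18.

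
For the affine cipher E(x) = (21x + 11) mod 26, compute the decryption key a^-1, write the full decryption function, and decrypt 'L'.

Step 1: Find a^-1, the modular inverse of 21 mod 26.
Step 2: We need 21 * a^-1 = 1 (mod 26).
Step 3: 21 * 5 = 105 = 4 * 26 + 1, so a^-1 = 5.
Step 4: D(y) = 5(y - 11) mod 26.
Step 5: Apply to 'L' (y = 11): D(11) = 5 * (11 - 11) mod 26 = 5 * 0 mod 26 = 0 -> 'A'.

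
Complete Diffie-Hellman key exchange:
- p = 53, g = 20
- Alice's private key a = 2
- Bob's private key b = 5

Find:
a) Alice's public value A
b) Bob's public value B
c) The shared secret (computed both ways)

Step 1: A = g^a mod p = 20^2 mod 53 = 29.
Step 2: B = g^b mod p = 20^5 mod 53 = 19.
Step 3: Alice computes s = B^a mod p = 19^2 mod 53 = 43.
Step 4: Bob computes s = A^b mod p = 29^5 mod 53 = 43.
Both sides agree: shared secret = 43.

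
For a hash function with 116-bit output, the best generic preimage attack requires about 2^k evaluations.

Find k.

Step 1: The hash has a 116-bit output.
Step 2: Preimage resistance means: given a digest h(x), it should be infeasible to find any input that hashes to it.
With a 116-bit output there are 2^116 possible digests, so a generic brute-force preimage search costs about 2^116 evaluations.
Step 3: Security level = 116 bits.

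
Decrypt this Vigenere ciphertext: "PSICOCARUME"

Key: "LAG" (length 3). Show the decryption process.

Step 1: Key 'LAG' has length 3. Extended key: LAGLAGLAGLA
Step 2: Decrypt each position:
  P(15) - L(11) = 4 = E
  S(18) - A(0) = 18 = S
  I(8) - G(6) = 2 = C
  C(2) - L(11) = 17 = R
  O(14) - A(0) = 14 = O
  C(2) - G(6) = 22 = W
  A(0) - L(11) = 15 = P
  R(17) - A(0) = 17 = R
  U(20) - G(6) = 14 = O
  M(12) - L(11) = 1 = B
  E(4) - A(0) = 4 = E
Plaintext: ESCROWPROBE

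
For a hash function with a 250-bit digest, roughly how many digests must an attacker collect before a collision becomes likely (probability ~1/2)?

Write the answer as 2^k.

Step 1: The birthday paradox gives collision probability ~50% after sqrt(2^n) = 2^(n/2) hashes.
Step 2: For 250-bit output: 2^(250/2) = 2^125.
Step 3: Approximately 2^125 hash computations needed.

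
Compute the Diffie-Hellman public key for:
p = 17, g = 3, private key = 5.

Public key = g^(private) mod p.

Step 1: A = g^a mod p = 3^5 mod 17.
  3^1 mod 17 = 3
  3^2 mod 17 = (3 * 3) mod 17 = 9
  3^3 mod 17 = (9 * 3) mod 17 = 10
  3^4 mod 17 = (10 * 3) mod 17 = 13
  3^5 mod 17 = (13 * 3) mod 17 = 5
Result: A = 5.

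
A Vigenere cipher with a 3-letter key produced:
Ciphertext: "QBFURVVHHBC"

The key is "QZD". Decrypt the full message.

Step 1: Key 'QZD' has length 3. Extended key: QZDQZDQZDQZ
Step 2: Decrypt each position:
  Q(16) - Q(16) = 0 = A
  B(1) - Z(25) = 2 = C
  F(5) - D(3) = 2 = C
  U(20) - Q(16) = 4 = E
  R(17) - Z(25) = 18 = S
  V(21) - D(3) = 18 = S
  V(21) - Q(16) = 5 = F
  H(7) - Z(25) = 8 = I
  H(7) - D(3) = 4 = E
  B(1) - Q(16) = 11 = L
  C(2) - Z(25) = 3 = D
Plaintext: ACCESSFIELD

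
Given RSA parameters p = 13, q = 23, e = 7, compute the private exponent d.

Step 1: n = 13 * 23 = 299.
Step 2: phi(n) = 12 * 22 = 264.
Step 3: Find d such that 7 * d = 1 (mod 264).
Step 4: d = 7^(-1) mod 264 = 151.
Verification: 7 * 151 = 1057 = 4 * 264 + 1.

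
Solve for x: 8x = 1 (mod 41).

Step 1: We need x such that 8 * x = 1 (mod 41).
Step 2: Using the extended Euclidean algorithm or trial:
  8 * 36 = 288 = 7 * 41 + 1.
Step 3: Since 288 mod 41 = 1, the inverse is x = 36.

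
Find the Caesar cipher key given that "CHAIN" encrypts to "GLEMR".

Step 1: Compare first letters: C (position 2) -> G (position 6).
Step 2: Shift = (6 - 2) mod 26 = 4.
The shift value is 4.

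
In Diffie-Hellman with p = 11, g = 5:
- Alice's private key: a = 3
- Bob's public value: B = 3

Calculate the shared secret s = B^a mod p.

Step 1: s = B^a mod p = 3^3 mod 11.
  3^1 mod 11 = 3
  3^2 mod 11 = (3 * 3) mod 11 = 9
  3^3 mod 11 = (9 * 3) mod 11 = 5
Result: shared secret = 5.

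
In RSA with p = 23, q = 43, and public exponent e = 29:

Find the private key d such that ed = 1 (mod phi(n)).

Step 1: n = 23 * 43 = 989.
Step 2: phi(n) = 22 * 42 = 924.
Step 3: Find d such that 29 * d = 1 (mod 924).
Step 4: d = 29^(-1) mod 924 = 701.
Verification: 29 * 701 = 20329 = 22 * 924 + 1.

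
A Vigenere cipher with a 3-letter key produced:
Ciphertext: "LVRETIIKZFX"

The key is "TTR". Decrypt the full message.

Step 1: Key 'TTR' has length 3. Extended key: TTRTTRTTRTT
Step 2: Decrypt each position:
  L(11) - T(19) = 18 = S
  V(21) - T(19) = 2 = C
  R(17) - R(17) = 0 = A
  E(4) - T(19) = 11 = L
  T(19) - T(19) = 0 = A
  I(8) - R(17) = 17 = R
  I(8) - T(19) = 15 = P
  K(10) - T(19) = 17 = R
  Z(25) - R(17) = 8 = I
  F(5) - T(19) = 12 = M
  X(23) - T(19) = 4 = E
Plaintext: SCALARPRIME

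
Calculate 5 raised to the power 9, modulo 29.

Step 1: Compute 5^9 mod 29 step by step, reducing modulo 29 at each step.
  5^1 mod 29 = 5
  5^2 mod 29 = (5 * 5) mod 29 = 25
  5^3 mod 29 = (25 * 5) mod 29 = 9
  5^4 mod 29 = (9 * 5) mod 29 = 16
  5^5 mod 29 = (16 * 5) mod 29 = 22
  5^6 mod 29 = (22 * 5) mod 29 = 23
  5^7 mod 29 = (23 * 5) mod 29 = 28
  5^8 mod 29 = (28 * 5) mod 29 = 24
  5^9 mod 29 = (24 * 5) mod 29 = 4
Step 2: Result = 4.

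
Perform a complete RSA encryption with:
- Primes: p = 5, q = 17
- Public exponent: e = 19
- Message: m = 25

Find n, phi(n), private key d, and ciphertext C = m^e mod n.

Step 1: n = 5 * 17 = 85.
Step 2: phi(n) = (5-1)(17-1) = 4 * 16 = 64.
Step 3: Find d = 19^(-1) mod 64 = 27.
  Verify: 19 * 27 = 513 = 1 (mod 64).
Step 4: C = 25^19 mod 85 = 70.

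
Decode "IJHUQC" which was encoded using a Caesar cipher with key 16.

Step 1: Reverse the shift by subtracting 16 from each letter position.
  I (position 8) -> position (8-16) mod 26 = 18 -> S
  J (position 9) -> position (9-16) mod 26 = 19 -> T
  H (position 7) -> position (7-16) mod 26 = 17 -> R
  U (position 20) -> position (20-16) mod 26 = 4 -> E
  Q (position 16) -> position (16-16) mod 26 = 0 -> A
  C (position 2) -> position (2-16) mod 26 = 12 -> M
Decrypted message: STREAM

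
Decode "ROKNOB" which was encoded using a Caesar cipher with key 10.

Step 1: Reverse the shift by subtracting 10 from each letter position.
  R (position 17) -> position (17-10) mod 26 = 7 -> H
  O (position 14) -> position (14-10) mod 26 = 4 -> E
  K (position 10) -> position (10-10) mod 26 = 0 -> A
  N (position 13) -> position (13-10) mod 26 = 3 -> D
  O (position 14) -> position (14-10) mod 26 = 4 -> E
  B (position 1) -> position (1-10) mod 26 = 17 -> R
Decrypted message: HEADER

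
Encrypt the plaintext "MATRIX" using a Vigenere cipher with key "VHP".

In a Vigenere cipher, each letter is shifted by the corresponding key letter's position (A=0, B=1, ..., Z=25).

Step 1: Repeat key to match plaintext length:
  Plaintext: MATRIX
  Key:       VHPVHP
Step 2: Encrypt each letter:
  M(12) + V(21) = (12+21) mod 26 = 7 = H
  A(0) + H(7) = (0+7) mod 26 = 7 = H
  T(19) + P(15) = (19+15) mod 26 = 8 = I
  R(17) + V(21) = (17+21) mod 26 = 12 = M
  I(8) + H(7) = (8+7) mod 26 = 15 = P
  X(23) + P(15) = (23+15) mod 26 = 12 = M
Ciphertext: HHIMPM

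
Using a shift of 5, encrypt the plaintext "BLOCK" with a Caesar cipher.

Step 1: For each letter, shift forward by 5 positions (mod 26).
  B (position 1) -> position (1+5) mod 26 = 6 -> G
  L (position 11) -> position (11+5) mod 26 = 16 -> Q
  O (position 14) -> position (14+5) mod 26 = 19 -> T
  C (position 2) -> position (2+5) mod 26 = 7 -> H
  K (position 10) -> position (10+5) mod 26 = 15 -> P
Result: GQTHP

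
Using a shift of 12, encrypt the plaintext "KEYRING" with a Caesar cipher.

Step 1: For each letter, shift forward by 12 positions (mod 26).
  K (position 10) -> position (10+12) mod 26 = 22 -> W
  E (position 4) -> position (4+12) mod 26 = 16 -> Q
  Y (position 24) -> position (24+12) mod 26 = 10 -> K
  R (position 17) -> position (17+12) mod 26 = 3 -> D
  I (position 8) -> position (8+12) mod 26 = 20 -> U
  N (position 13) -> position (13+12) mod 26 = 25 -> Z
  G (position 6) -> position (6+12) mod 26 = 18 -> S
Result: WQKDUZS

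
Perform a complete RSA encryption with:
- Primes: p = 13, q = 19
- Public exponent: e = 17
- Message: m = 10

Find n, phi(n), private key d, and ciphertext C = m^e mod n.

Step 1: n = 13 * 19 = 247.
Step 2: phi(n) = (13-1)(19-1) = 12 * 18 = 216.
Step 3: Find d = 17^(-1) mod 216 = 89.
  Verify: 17 * 89 = 1513 = 1 (mod 216).
Step 4: C = 10^17 mod 247 = 173.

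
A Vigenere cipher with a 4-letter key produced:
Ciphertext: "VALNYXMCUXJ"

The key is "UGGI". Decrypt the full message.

Step 1: Key 'UGGI' has length 4. Extended key: UGGIUGGIUGG
Step 2: Decrypt each position:
  V(21) - U(20) = 1 = B
  A(0) - G(6) = 20 = U
  L(11) - G(6) = 5 = F
  N(13) - I(8) = 5 = F
  Y(24) - U(20) = 4 = E
  X(23) - G(6) = 17 = R
  M(12) - G(6) = 6 = G
  C(2) - I(8) = 20 = U
  U(20) - U(20) = 0 = A
  X(23) - G(6) = 17 = R
  J(9) - G(6) = 3 = D
Plaintext: BUFFERGUARD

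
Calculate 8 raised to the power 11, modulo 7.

Step 1: Compute 8^11 mod 7 step by step, reducing modulo 7 at each step.
  8^1 mod 7 = 1
  8^2 mod 7 = (1 * 8) mod 7 = 1
  8^3 mod 7 = (1 * 8) mod 7 = 1
  8^4 mod 7 = (1 * 8) mod 7 = 1
  8^5 mod 7 = (1 * 8) mod 7 = 1
  8^6 mod 7 = (1 * 8) mod 7 = 1
  8^7 mod 7 = (1 * 8) mod 7 = 1
  8^8 mod 7 = (1 * 8) mod 7 = 1
  8^9 mod 7 = (1 * 8) mod 7 = 1
  8^10 mod 7 = (1 * 8) mod 7 = 1
  8^11 mod 7 = (1 * 8) mod 7 = 1
Step 2: Result = 1.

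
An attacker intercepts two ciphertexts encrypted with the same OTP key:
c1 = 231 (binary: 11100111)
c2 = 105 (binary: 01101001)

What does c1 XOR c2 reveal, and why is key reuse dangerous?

Step 1: c1 XOR c2 = (m1 XOR k) XOR (m2 XOR k).
Step 2: By XOR associativity/commutativity: = m1 XOR m2 XOR k XOR k = m1 XOR m2.
Step 3: 11100111 XOR 01101001 = 10001110 = 142.
Step 4: The key cancels out! An attacker learns m1 XOR m2 = 142, revealing the relationship between plaintexts.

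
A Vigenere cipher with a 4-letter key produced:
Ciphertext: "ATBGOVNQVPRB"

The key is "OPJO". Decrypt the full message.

Step 1: Key 'OPJO' has length 4. Extended key: OPJOOPJOOPJO
Step 2: Decrypt each position:
  A(0) - O(14) = 12 = M
  T(19) - P(15) = 4 = E
  B(1) - J(9) = 18 = S
  G(6) - O(14) = 18 = S
  O(14) - O(14) = 0 = A
  V(21) - P(15) = 6 = G
  N(13) - J(9) = 4 = E
  Q(16) - O(14) = 2 = C
  V(21) - O(14) = 7 = H
  P(15) - P(15) = 0 = A
  R(17) - J(9) = 8 = I
  B(1) - O(14) = 13 = N
Plaintext: MESSAGECHAIN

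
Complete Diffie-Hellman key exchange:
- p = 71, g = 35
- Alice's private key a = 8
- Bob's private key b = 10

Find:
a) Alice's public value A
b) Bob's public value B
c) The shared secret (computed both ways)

Step 1: A = g^a mod p = 35^8 mod 71 = 38.
Step 2: B = g^b mod p = 35^10 mod 71 = 45.
Step 3: Alice computes s = B^a mod p = 45^8 mod 71 = 45.
Step 4: Bob computes s = A^b mod p = 38^10 mod 71 = 45.
Both sides agree: shared secret = 45.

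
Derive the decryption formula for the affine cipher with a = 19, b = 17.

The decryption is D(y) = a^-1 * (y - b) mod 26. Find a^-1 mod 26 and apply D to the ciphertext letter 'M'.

Step 1: Find a^-1, the modular inverse of 19 mod 26.
Step 2: We need 19 * a^-1 = 1 (mod 26).
Step 3: 19 * 11 = 209 = 8 * 26 + 1, so a^-1 = 11.
Step 4: D(y) = 11(y - 17) mod 26.
Step 5: Apply to 'M' (y = 12): D(12) = 11 * (12 - 17) mod 26 = 11 * -5 mod 26 = 23 -> 'X'.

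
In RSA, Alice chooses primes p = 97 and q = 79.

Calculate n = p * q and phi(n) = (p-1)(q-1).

Step 1: n = p * q = 97 * 79 = 7663.
Step 2: phi(n) = (p-1)(q-1) = 96 * 78 = 7488.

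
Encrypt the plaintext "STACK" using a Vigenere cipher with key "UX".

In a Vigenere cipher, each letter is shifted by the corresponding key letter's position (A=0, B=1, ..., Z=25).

Step 1: Repeat key to match plaintext length:
  Plaintext: STACK
  Key:       UXUXU
Step 2: Encrypt each letter:
  S(18) + U(20) = (18+20) mod 26 = 12 = M
  T(19) + X(23) = (19+23) mod 26 = 16 = Q
  A(0) + U(20) = (0+20) mod 26 = 20 = U
  C(2) + X(23) = (2+23) mod 26 = 25 = Z
  K(10) + U(20) = (10+20) mod 26 = 4 = E
Ciphertext: MQUZE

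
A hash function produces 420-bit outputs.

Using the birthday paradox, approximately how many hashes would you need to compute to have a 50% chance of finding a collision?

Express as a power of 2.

Step 1: The birthday paradox gives collision probability ~50% after sqrt(2^n) = 2^(n/2) hashes.
Step 2: For 420-bit output: 2^(420/2) = 2^210.
Step 3: Approximately 2^210 hash computations needed.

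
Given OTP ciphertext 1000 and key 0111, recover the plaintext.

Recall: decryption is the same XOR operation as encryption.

Step 1: XOR ciphertext with key:
  Ciphertext: 1000
  Key:        0111
  XOR:        1111
Step 2: Plaintext = 1111 = 15 in decimal.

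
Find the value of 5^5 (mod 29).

Step 1: Compute 5^5 mod 29 step by step, reducing modulo 29 at each step.
  5^1 mod 29 = 5
  5^2 mod 29 = (5 * 5) mod 29 = 25
  5^3 mod 29 = (25 * 5) mod 29 = 9
  5^4 mod 29 = (9 * 5) mod 29 = 16
  5^5 mod 29 = (16 * 5) mod 29 = 22
Step 2: Result = 22.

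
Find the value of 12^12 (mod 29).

Step 1: Compute 12^12 mod 29 step by step, reducing modulo 29 at each step.
  12^1 mod 29 = 12
  12^2 mod 29 = (12 * 12) mod 29 = 28
  12^3 mod 29 = (28 * 12) mod 29 = 17
  12^4 mod 29 = (17 * 12) mod 29 = 1
  12^5 mod 29 = (1 * 12) mod 29 = 12
  12^6 mod 29 = (12 * 12) mod 29 = 28
  12^7 mod 29 = (28 * 12) mod 29 = 17
  12^8 mod 29 = (17 * 12) mod 29 = 1
  12^9 mod 29 = (1 * 12) mod 29 = 12
  12^10 mod 29 = (12 * 12) mod 29 = 28
  12^11 mod 29 = (28 * 12) mod 29 = 17
  12^12 mod 29 = (17 * 12) mod 29 = 1
Step 2: Result = 1.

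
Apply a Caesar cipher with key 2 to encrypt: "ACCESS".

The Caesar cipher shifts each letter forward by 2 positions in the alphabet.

Step 1: For each letter, shift forward by 2 positions (mod 26).
  A (position 0) -> position (0+2) mod 26 = 2 -> C
  C (position 2) -> position (2+2) mod 26 = 4 -> E
  C (position 2) -> position (2+2) mod 26 = 4 -> E
  E (position 4) -> position (4+2) mod 26 = 6 -> G
  S (position 18) -> position (18+2) mod 26 = 20 -> U
  S (position 18) -> position (18+2) mod 26 = 20 -> U
Result: CEEGUU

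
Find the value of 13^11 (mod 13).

Step 1: Compute 13^11 mod 13 step by step, reducing modulo 13 at each step.
  13^1 mod 13 = 0
  13^2 mod 13 = (0 * 13) mod 13 = 0
  13^3 mod 13 = (0 * 13) mod 13 = 0
  13^4 mod 13 = (0 * 13) mod 13 = 0
  13^5 mod 13 = (0 * 13) mod 13 = 0
  13^6 mod 13 = (0 * 13) mod 13 = 0
  13^7 mod 13 = (0 * 13) mod 13 = 0
  13^8 mod 13 = (0 * 13) mod 13 = 0
  13^9 mod 13 = (0 * 13) mod 13 = 0
  13^10 mod 13 = (0 * 13) mod 13 = 0
  13^11 mod 13 = (0 * 13) mod 13 = 0
Step 2: Result = 0.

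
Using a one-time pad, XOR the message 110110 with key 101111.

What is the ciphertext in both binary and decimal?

Step 1: Write out the XOR operation bit by bit:
  Message: 110110
  Key:     101111
  XOR:     011001
Step 2: Convert to decimal: 011001 = 25.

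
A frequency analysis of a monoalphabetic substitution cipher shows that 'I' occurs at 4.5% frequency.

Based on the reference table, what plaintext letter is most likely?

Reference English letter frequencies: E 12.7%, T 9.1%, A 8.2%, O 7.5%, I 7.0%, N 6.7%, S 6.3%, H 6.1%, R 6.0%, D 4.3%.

Step 1: The observed frequency is 4.5%.
Step 2: Compare with English frequencies:
  E: 12.7% (difference: 8.2%)
  T: 9.1% (difference: 4.6%)
  A: 8.2% (difference: 3.7%)
  O: 7.5% (difference: 3.0%)
  I: 7.0% (difference: 2.5%)
  N: 6.7% (difference: 2.2%)
  S: 6.3% (difference: 1.8%)
  H: 6.1% (difference: 1.6%)
  R: 6.0% (difference: 1.5%)
  D: 4.3% (difference: 0.2%) <-- closest
Step 3: 'I' most likely represents 'D' (frequency 4.3%).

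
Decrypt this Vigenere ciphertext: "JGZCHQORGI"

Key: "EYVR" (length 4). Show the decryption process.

Step 1: Key 'EYVR' has length 4. Extended key: EYVREYVREY
Step 2: Decrypt each position:
  J(9) - E(4) = 5 = F
  G(6) - Y(24) = 8 = I
  Z(25) - V(21) = 4 = E
  C(2) - R(17) = 11 = L
  H(7) - E(4) = 3 = D
  Q(16) - Y(24) = 18 = S
  O(14) - V(21) = 19 = T
  R(17) - R(17) = 0 = A
  G(6) - E(4) = 2 = C
  I(8) - Y(24) = 10 = K
Plaintext: FIELDSTACK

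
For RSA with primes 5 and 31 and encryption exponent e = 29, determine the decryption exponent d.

Step 1: n = 5 * 31 = 155.
Step 2: phi(n) = 4 * 30 = 120.
Step 3: Find d such that 29 * d = 1 (mod 120).
Step 4: d = 29^(-1) mod 120 = 29.
Verification: 29 * 29 = 841 = 7 * 120 + 1.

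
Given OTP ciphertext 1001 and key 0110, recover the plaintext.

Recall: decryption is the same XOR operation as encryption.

Step 1: XOR ciphertext with key:
  Ciphertext: 1001
  Key:        0110
  XOR:        1111
Step 2: Plaintext = 1111 = 15 in decimal.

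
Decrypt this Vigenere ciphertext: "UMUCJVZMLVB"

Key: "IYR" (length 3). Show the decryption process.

Step 1: Key 'IYR' has length 3. Extended key: IYRIYRIYRIY
Step 2: Decrypt each position:
  U(20) - I(8) = 12 = M
  M(12) - Y(24) = 14 = O
  U(20) - R(17) = 3 = D
  C(2) - I(8) = 20 = U
  J(9) - Y(24) = 11 = L
  V(21) - R(17) = 4 = E
  Z(25) - I(8) = 17 = R
  M(12) - Y(24) = 14 = O
  L(11) - R(17) = 20 = U
  V(21) - I(8) = 13 = N
  B(1) - Y(24) = 3 = D
Plaintext: MODULEROUND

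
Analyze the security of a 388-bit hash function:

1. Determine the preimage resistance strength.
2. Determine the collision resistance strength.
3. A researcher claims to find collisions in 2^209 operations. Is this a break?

Step 1: Preimage resistance requires brute-force of 2^388 operations.
Step 2: Collision resistance (birthday bound) = 2^(388/2) = 2^194.
Step 3: The claimed attack costs 2^209 operations.
Step 4: Since 2^209 >= 2^194, the claimed attack is no faster than the generic birthday attack, so this does not break collision resistance.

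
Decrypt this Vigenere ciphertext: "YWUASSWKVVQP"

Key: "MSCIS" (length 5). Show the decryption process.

Step 1: Key 'MSCIS' has length 5. Extended key: MSCISMSCISMS
Step 2: Decrypt each position:
  Y(24) - M(12) = 12 = M
  W(22) - S(18) = 4 = E
  U(20) - C(2) = 18 = S
  A(0) - I(8) = 18 = S
  S(18) - S(18) = 0 = A
  S(18) - M(12) = 6 = G
  W(22) - S(18) = 4 = E
  K(10) - C(2) = 8 = I
  V(21) - I(8) = 13 = N
  V(21) - S(18) = 3 = D
  Q(16) - M(12) = 4 = E
  P(15) - S(18) = 23 = X
Plaintext: MESSAGEINDEX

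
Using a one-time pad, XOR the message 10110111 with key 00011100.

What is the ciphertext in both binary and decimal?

Step 1: Write out the XOR operation bit by bit:
  Message: 10110111
  Key:     00011100
  XOR:     10101011
Step 2: Convert to decimal: 10101011 = 171.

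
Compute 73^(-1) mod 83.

Step 1: We need x such that 73 * x = 1 (mod 83).
Step 2: Using the extended Euclidean algorithm or trial:
  73 * 58 = 4234 = 51 * 83 + 1.
Step 3: Since 4234 mod 83 = 1, the inverse is x = 58.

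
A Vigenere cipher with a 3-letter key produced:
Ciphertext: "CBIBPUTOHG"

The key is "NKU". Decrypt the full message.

Step 1: Key 'NKU' has length 3. Extended key: NKUNKUNKUN
Step 2: Decrypt each position:
  C(2) - N(13) = 15 = P
  B(1) - K(10) = 17 = R
  I(8) - U(20) = 14 = O
  B(1) - N(13) = 14 = O
  P(15) - K(10) = 5 = F
  U(20) - U(20) = 0 = A
  T(19) - N(13) = 6 = G
  O(14) - K(10) = 4 = E
  H(7) - U(20) = 13 = N
  G(6) - N(13) = 19 = T
Plaintext: PROOFAGENT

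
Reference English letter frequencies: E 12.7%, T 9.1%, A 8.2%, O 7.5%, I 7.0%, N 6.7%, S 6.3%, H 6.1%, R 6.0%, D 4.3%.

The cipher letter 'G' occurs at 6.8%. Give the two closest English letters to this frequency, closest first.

Step 1: Observed frequency of 'G' is 6.8%.
Step 2: Compute distances to each reference frequency and sort:
  N (6.7%): difference = 0.1% <-- BEST
  I (7.0%): difference = 0.2% <-- RUNNER-UP
  S (6.3%): difference = 0.5%
  O (7.5%): difference = 0.7%
  H (6.1%): difference = 0.7%
Step 3: Most likely is 'N' (6.7%, diff 0.1%); second most likely is 'I' (7.0%, diff 0.2%).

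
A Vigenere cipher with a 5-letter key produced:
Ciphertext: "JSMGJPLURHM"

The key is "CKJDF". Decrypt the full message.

Step 1: Key 'CKJDF' has length 5. Extended key: CKJDFCKJDFC
Step 2: Decrypt each position:
  J(9) - C(2) = 7 = H
  S(18) - K(10) = 8 = I
  M(12) - J(9) = 3 = D
  G(6) - D(3) = 3 = D
  J(9) - F(5) = 4 = E
  P(15) - C(2) = 13 = N
  L(11) - K(10) = 1 = B
  U(20) - J(9) = 11 = L
  R(17) - D(3) = 14 = O
  H(7) - F(5) = 2 = C
  M(12) - C(2) = 10 = K
Plaintext: HIDDENBLOCK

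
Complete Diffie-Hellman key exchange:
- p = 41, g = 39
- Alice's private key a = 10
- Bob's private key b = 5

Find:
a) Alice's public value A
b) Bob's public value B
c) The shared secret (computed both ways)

Step 1: A = g^a mod p = 39^10 mod 41 = 40.
Step 2: B = g^b mod p = 39^5 mod 41 = 9.
Step 3: Alice computes s = B^a mod p = 9^10 mod 41 = 40.
Step 4: Bob computes s = A^b mod p = 40^5 mod 41 = 40.
Both sides agree: shared secret = 40.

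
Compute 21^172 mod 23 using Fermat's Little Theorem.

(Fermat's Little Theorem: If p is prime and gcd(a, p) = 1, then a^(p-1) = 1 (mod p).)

Step 1: Since 23 is prime, by Fermat's Little Theorem: 21^22 = 1 (mod 23).
Step 2: Reduce exponent: 172 mod 22 = 18.
Step 3: So 21^172 = 21^18 (mod 23).
Step 4: 21^18 mod 23 = 13.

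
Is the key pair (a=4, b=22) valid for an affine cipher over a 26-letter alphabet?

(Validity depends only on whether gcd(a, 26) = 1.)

Step 1: Compute gcd(4, 26).
Step 2: gcd(4, 26) = 2.
Since gcd = 2 != 1, 4 shares a common factor with 26, so it cannot be used.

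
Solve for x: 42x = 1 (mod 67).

Step 1: We need x such that 42 * x = 1 (mod 67).
Step 2: Using the extended Euclidean algorithm or trial:
  42 * 8 = 336 = 5 * 67 + 1.
Step 3: Since 336 mod 67 = 1, the inverse is x = 8.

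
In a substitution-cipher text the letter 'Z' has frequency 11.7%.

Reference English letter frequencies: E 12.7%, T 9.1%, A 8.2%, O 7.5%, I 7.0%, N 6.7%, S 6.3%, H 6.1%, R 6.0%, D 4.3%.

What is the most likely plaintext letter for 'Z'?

Step 1: The observed frequency is 11.7%.
Step 2: Compare with English frequencies:
  E: 12.7% (difference: 1.0%) <-- closest
  T: 9.1% (difference: 2.6%)
  A: 8.2% (difference: 3.5%)
  O: 7.5% (difference: 4.2%)
  I: 7.0% (difference: 4.7%)
  N: 6.7% (difference: 5.0%)
  S: 6.3% (difference: 5.4%)
  H: 6.1% (difference: 5.6%)
  R: 6.0% (difference: 5.7%)
  D: 4.3% (difference: 7.4%)
Step 3: 'Z' most likely represents 'E' (frequency 12.7%).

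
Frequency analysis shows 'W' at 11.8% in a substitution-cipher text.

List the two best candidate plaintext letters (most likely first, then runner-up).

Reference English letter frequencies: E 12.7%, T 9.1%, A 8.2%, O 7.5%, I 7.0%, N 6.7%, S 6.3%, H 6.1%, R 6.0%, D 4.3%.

Step 1: Observed frequency of 'W' is 11.8%.
Step 2: Compute distances to each reference frequency and sort:
  E (12.7%): difference = 0.9% <-- BEST
  T (9.1%): difference = 2.7% <-- RUNNER-UP
  A (8.2%): difference = 3.6%
  O (7.5%): difference = 4.3%
  I (7.0%): difference = 4.8%
Step 3: Most likely is 'E' (12.7%, diff 0.9%); second most likely is 'T' (9.1%, diff 2.7%).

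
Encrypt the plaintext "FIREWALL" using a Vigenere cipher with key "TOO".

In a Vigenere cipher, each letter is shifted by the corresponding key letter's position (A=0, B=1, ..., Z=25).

Step 1: Repeat key to match plaintext length:
  Plaintext: FIREWALL
  Key:       TOOTOOTO
Step 2: Encrypt each letter:
  F(5) + T(19) = (5+19) mod 26 = 24 = Y
  I(8) + O(14) = (8+14) mod 26 = 22 = W
  R(17) + O(14) = (17+14) mod 26 = 5 = F
  E(4) + T(19) = (4+19) mod 26 = 23 = X
  W(22) + O(14) = (22+14) mod 26 = 10 = K
  A(0) + O(14) = (0+14) mod 26 = 14 = O
  L(11) + T(19) = (11+19) mod 26 = 4 = E
  L(11) + O(14) = (11+14) mod 26 = 25 = Z
Ciphertext: YWFXKOEZ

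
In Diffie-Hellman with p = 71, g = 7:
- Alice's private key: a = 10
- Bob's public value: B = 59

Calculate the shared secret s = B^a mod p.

Step 1: s = B^a mod p = 59^10 mod 71.
  59^1 mod 71 = 59
  59^2 mod 71 = (59 * 59) mod 71 = 2
  59^3 mod 71 = (2 * 59) mod 71 = 47
  59^4 mod 71 = (47 * 59) mod 71 = 4
  59^5 mod 71 = (4 * 59) mod 71 = 23
  59^6 mod 71 = (23 * 59) mod 71 = 8
  59^7 mod 71 = (8 * 59) mod 71 = 46
  59^8 mod 71 = (46 * 59) mod 71 = 16
  59^9 mod 71 = (16 * 59) mod 71 = 21
  59^10 mod 71 = (21 * 59) mod 71 = 32
Result: shared secret = 32.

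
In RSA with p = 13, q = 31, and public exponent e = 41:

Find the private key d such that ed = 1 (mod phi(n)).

Step 1: n = 13 * 31 = 403.
Step 2: phi(n) = 12 * 30 = 360.
Step 3: Find d such that 41 * d = 1 (mod 360).
Step 4: d = 41^(-1) mod 360 = 281.
Verification: 41 * 281 = 11521 = 32 * 360 + 1.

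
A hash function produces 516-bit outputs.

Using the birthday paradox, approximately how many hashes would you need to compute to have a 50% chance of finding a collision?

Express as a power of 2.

Step 1: The birthday paradox gives collision probability ~50% after sqrt(2^n) = 2^(n/2) hashes.
Step 2: For 516-bit output: 2^(516/2) = 2^258.
Step 3: Approximately 2^258 hash computations needed.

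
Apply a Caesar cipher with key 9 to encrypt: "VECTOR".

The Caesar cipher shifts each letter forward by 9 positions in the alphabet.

Step 1: For each letter, shift forward by 9 positions (mod 26).
  V (position 21) -> position (21+9) mod 26 = 4 -> E
  E (position 4) -> position (4+9) mod 26 = 13 -> N
  C (position 2) -> position (2+9) mod 26 = 11 -> L
  T (position 19) -> position (19+9) mod 26 = 2 -> C
  O (position 14) -> position (14+9) mod 26 = 23 -> X
  R (position 17) -> position (17+9) mod 26 = 0 -> A
Result: ENLCXA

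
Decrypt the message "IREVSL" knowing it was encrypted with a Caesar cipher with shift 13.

Step 1: Reverse the shift by subtracting 13 from each letter position.
  I (position 8) -> position (8-13) mod 26 = 21 -> V
  R (position 17) -> position (17-13) mod 26 = 4 -> E
  E (position 4) -> position (4-13) mod 26 = 17 -> R
  V (position 21) -> position (21-13) mod 26 = 8 -> I
  S (position 18) -> position (18-13) mod 26 = 5 -> F
  L (position 11) -> position (11-13) mod 26 = 24 -> Y
Decrypted message: VERIFY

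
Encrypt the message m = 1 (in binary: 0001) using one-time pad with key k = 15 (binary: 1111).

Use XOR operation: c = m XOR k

Step 1: Write out the XOR operation bit by bit:
  Message: 0001
  Key:     1111
  XOR:     1110
Step 2: Convert to decimal: 1110 = 14.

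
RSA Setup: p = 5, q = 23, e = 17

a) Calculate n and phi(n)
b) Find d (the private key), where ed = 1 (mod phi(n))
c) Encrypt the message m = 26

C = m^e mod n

Step 1: n = 5 * 23 = 115.
Step 2: phi(n) = (5-1)(23-1) = 4 * 22 = 88.
Step 3: Find d = 17^(-1) mod 88 = 57.
  Verify: 17 * 57 = 969 = 1 (mod 88).
Step 4: C = 26^17 mod 115 = 16.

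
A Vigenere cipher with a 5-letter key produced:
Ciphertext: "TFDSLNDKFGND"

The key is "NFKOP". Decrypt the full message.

Step 1: Key 'NFKOP' has length 5. Extended key: NFKOPNFKOPNF
Step 2: Decrypt each position:
  T(19) - N(13) = 6 = G
  F(5) - F(5) = 0 = A
  D(3) - K(10) = 19 = T
  S(18) - O(14) = 4 = E
  L(11) - P(15) = 22 = W
  N(13) - N(13) = 0 = A
  D(3) - F(5) = 24 = Y
  K(10) - K(10) = 0 = A
  F(5) - O(14) = 17 = R
  G(6) - P(15) = 17 = R
  N(13) - N(13) = 0 = A
  D(3) - F(5) = 24 = Y
Plaintext: GATEWAYARRAY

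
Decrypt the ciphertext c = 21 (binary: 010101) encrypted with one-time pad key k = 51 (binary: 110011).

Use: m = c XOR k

Step 1: XOR ciphertext with key:
  Ciphertext: 010101
  Key:        110011
  XOR:        100110
Step 2: Plaintext = 100110 = 38 in decimal.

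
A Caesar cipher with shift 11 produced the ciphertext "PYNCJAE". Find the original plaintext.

Step 1: Reverse the shift by subtracting 11 from each letter position.
  P (position 15) -> position (15-11) mod 26 = 4 -> E
  Y (position 24) -> position (24-11) mod 26 = 13 -> N
  N (position 13) -> position (13-11) mod 26 = 2 -> C
  C (position 2) -> position (2-11) mod 26 = 17 -> R
  J (position 9) -> position (9-11) mod 26 = 24 -> Y
  A (position 0) -> position (0-11) mod 26 = 15 -> P
  E (position 4) -> position (4-11) mod 26 = 19 -> T
Decrypted message: ENCRYPT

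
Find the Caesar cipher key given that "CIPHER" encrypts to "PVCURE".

Step 1: Compare first letters: C (position 2) -> P (position 15).
Step 2: Shift = (15 - 2) mod 26 = 13.
The shift value is 13.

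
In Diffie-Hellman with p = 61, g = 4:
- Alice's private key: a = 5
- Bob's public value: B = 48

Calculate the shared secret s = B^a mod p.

Step 1: s = B^a mod p = 48^5 mod 61.
  48^1 mod 61 = 48
  48^2 mod 61 = (48 * 48) mod 61 = 47
  48^3 mod 61 = (47 * 48) mod 61 = 60
  48^4 mod 61 = (60 * 48) mod 61 = 13
  48^5 mod 61 = (13 * 48) mod 61 = 14
Result: shared secret = 14.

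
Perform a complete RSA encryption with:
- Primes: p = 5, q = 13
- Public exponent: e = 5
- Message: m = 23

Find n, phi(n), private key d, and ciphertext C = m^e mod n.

Step 1: n = 5 * 13 = 65.
Step 2: phi(n) = (5-1)(13-1) = 4 * 12 = 48.
Step 3: Find d = 5^(-1) mod 48 = 29.
  Verify: 5 * 29 = 145 = 1 (mod 48).
Step 4: C = 23^5 mod 65 = 43.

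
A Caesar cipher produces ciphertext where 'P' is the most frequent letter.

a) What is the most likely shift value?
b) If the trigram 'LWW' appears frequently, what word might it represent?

Step 1: In English, 'E' is the most frequent letter (12.7%).
Step 2: The most frequent ciphertext letter is 'P' (position 15).
Step 3: Shift = (15 - 4) mod 26 = 11.
Step 4: Decrypt 'LWW' by shifting back 11:
  L -> A
  W -> L
  W -> L
Step 5: 'LWW' decrypts to 'ALL'.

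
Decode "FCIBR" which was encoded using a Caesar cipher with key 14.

Step 1: Reverse the shift by subtracting 14 from each letter position.
  F (position 5) -> position (5-14) mod 26 = 17 -> R
  C (position 2) -> position (2-14) mod 26 = 14 -> O
  I (position 8) -> position (8-14) mod 26 = 20 -> U
  B (position 1) -> position (1-14) mod 26 = 13 -> N
  R (position 17) -> position (17-14) mod 26 = 3 -> D
Decrypted message: ROUND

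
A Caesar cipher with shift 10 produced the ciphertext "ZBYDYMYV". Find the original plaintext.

Step 1: Reverse the shift by subtracting 10 from each letter position.
  Z (position 25) -> position (25-10) mod 26 = 15 -> P
  B (position 1) -> position (1-10) mod 26 = 17 -> R
  Y (position 24) -> position (24-10) mod 26 = 14 -> O
  D (position 3) -> position (3-10) mod 26 = 19 -> T
  Y (position 24) -> position (24-10) mod 26 = 14 -> O
  M (position 12) -> position (12-10) mod 26 = 2 -> C
  Y (position 24) -> position (24-10) mod 26 = 14 -> O
  V (position 21) -> position (21-10) mod 26 = 11 -> L
Decrypted message: PROTOCOL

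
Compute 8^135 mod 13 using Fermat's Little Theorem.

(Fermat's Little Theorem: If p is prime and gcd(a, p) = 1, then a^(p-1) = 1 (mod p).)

Step 1: Since 13 is prime, by Fermat's Little Theorem: 8^12 = 1 (mod 13).
Step 2: Reduce exponent: 135 mod 12 = 3.
Step 3: So 8^135 = 8^3 (mod 13).
Step 4: 8^3 mod 13 = 5.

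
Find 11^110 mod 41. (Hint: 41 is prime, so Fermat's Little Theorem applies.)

Step 1: Since 41 is prime, by Fermat's Little Theorem: 11^40 = 1 (mod 41).
Step 2: Reduce exponent: 110 mod 40 = 30.
Step 3: So 11^110 = 11^30 (mod 41).
Step 4: 11^30 mod 41 = 32.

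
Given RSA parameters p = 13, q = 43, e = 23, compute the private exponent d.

Step 1: n = 13 * 43 = 559.
Step 2: phi(n) = 12 * 42 = 504.
Step 3: Find d such that 23 * d = 1 (mod 504).
Step 4: d = 23^(-1) mod 504 = 263.
Verification: 23 * 263 = 6049 = 12 * 504 + 1.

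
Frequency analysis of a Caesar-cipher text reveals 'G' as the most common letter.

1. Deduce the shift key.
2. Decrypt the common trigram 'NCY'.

Step 1: In English, 'E' is the most frequent letter (12.7%).
Step 2: The most frequent ciphertext letter is 'G' (position 6).
Step 3: Shift = (6 - 4) mod 26 = 2.
Step 4: Decrypt 'NCY' by shifting back 2:
  N -> L
  C -> A
  Y -> W
Step 5: 'NCY' decrypts to 'LAW'.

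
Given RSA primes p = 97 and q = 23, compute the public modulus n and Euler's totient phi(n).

Step 1: n = p * q = 97 * 23 = 2231.
Step 2: phi(n) = (p-1)(q-1) = 96 * 22 = 2112.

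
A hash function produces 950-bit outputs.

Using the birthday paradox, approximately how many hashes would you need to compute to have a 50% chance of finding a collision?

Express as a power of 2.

Step 1: The birthday paradox gives collision probability ~50% after sqrt(2^n) = 2^(n/2) hashes.
Step 2: For 950-bit output: 2^(950/2) = 2^475.
Step 3: Approximately 2^475 hash computations needed.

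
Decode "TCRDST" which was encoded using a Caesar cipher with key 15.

Step 1: Reverse the shift by subtracting 15 from each letter position.
  T (position 19) -> position (19-15) mod 26 = 4 -> E
  C (position 2) -> position (2-15) mod 26 = 13 -> N
  R (position 17) -> position (17-15) mod 26 = 2 -> C
  D (position 3) -> position (3-15) mod 26 = 14 -> O
  S (position 18) -> position (18-15) mod 26 = 3 -> D
  T (position 19) -> position (19-15) mod 26 = 4 -> E
Decrypted message: ENCODE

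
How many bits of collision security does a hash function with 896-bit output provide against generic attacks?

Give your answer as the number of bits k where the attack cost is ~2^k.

Step 1: The hash has a 896-bit output.
Step 2: Collision resistance means it should be infeasible to find any x != y with h(x) = h(y).
By the birthday bound, a generic collision search succeeds after about sqrt(2^896) = 2^(896/2) = 2^448 evaluations.
Step 3: Security level = 448 bits.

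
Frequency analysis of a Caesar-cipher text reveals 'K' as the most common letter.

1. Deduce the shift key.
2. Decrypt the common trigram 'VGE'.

Step 1: In English, 'E' is the most frequent letter (12.7%).
Step 2: The most frequent ciphertext letter is 'K' (position 10).
Step 3: Shift = (10 - 4) mod 26 = 6.
Step 4: Decrypt 'VGE' by shifting back 6:
  V -> P
  G -> A
  E -> Y
Step 5: 'VGE' decrypts to 'PAY'.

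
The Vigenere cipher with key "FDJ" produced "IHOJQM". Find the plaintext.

Step 1: Extend key: FDJFDJ
Step 2: Decrypt each letter (c - k) mod 26:
  I(8) - F(5) = (8-5) mod 26 = 3 = D
  H(7) - D(3) = (7-3) mod 26 = 4 = E
  O(14) - J(9) = (14-9) mod 26 = 5 = F
  J(9) - F(5) = (9-5) mod 26 = 4 = E
  Q(16) - D(3) = (16-3) mod 26 = 13 = N
  M(12) - J(9) = (12-9) mod 26 = 3 = D
Plaintext: DEFEND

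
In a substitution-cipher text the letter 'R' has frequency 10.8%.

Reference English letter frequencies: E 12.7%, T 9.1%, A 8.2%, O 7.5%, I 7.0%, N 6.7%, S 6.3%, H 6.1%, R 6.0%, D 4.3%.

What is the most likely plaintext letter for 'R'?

Step 1: The observed frequency is 10.8%.
Step 2: Compare with English frequencies:
  E: 12.7% (difference: 1.9%)
  T: 9.1% (difference: 1.7%) <-- closest
  A: 8.2% (difference: 2.6%)
  O: 7.5% (difference: 3.3%)
  I: 7.0% (difference: 3.8%)
  N: 6.7% (difference: 4.1%)
  S: 6.3% (difference: 4.5%)
  H: 6.1% (difference: 4.7%)
  R: 6.0% (difference: 4.8%)
  D: 4.3% (difference: 6.5%)
Step 3: 'R' most likely represents 'T' (frequency 9.1%).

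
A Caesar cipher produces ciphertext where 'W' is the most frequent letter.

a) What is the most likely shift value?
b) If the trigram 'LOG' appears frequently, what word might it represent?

Step 1: In English, 'E' is the most frequent letter (12.7%).
Step 2: The most frequent ciphertext letter is 'W' (position 22).
Step 3: Shift = (22 - 4) mod 26 = 18.
Step 4: Decrypt 'LOG' by shifting back 18:
  L -> T
  O -> W
  G -> O
Step 5: 'LOG' decrypts to 'TWO'.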